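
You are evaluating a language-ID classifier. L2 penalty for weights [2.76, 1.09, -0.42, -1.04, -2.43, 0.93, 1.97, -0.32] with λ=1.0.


‖w‖₂² = (2.76)² + (1.09)² + (-0.42)² + (-1.04)² + (-2.43)² + (0.93)² + (1.97)² + (-0.32)²
     = 7.6176 + 1.1881 + 0.1764 + 1.0816 + 5.9049 + 0.8649 + 3.8809 + 0.1024
     = 20.8168
λ·‖w‖₂² = 1.0·20.8168 = 20.8168

20.8168


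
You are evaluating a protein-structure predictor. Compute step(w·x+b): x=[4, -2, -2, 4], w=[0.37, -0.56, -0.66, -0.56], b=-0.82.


z = (4)·(0.37) + (-2)·(-0.56) + (-2)·(-0.66) + (4)·(-0.56) - 0.82
  = 0.86
step(z) = 1 (z≥0)

1


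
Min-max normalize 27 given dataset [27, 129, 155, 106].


min=27, max=155
(27-27)/(155-27) = 0/128 = 0.0

0.0


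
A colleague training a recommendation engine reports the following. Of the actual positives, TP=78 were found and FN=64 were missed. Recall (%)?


Recall = TP/(TP+FN)
= 78/(78+64)
= 78/142 = 54.93%

54.93%


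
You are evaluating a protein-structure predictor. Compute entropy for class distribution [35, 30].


Probabilities: [35/65, 30/65] ≈ [0.5385, 0.4615]
H = -((35/65)·log₂(35/65) + (30/65)·log₂(30/65))
  = 0.9957 bits

0.9957 bits


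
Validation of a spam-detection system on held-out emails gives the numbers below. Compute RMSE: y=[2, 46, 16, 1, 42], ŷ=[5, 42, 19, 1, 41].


MSE = 35/5 = 7
RMSE = √(35/5) = 2.6458

2.6458


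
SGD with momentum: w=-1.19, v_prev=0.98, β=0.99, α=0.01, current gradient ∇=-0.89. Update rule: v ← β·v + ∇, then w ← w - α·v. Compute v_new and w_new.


v_new = 0.99·0.98 - 0.89 = 0.9702 - 0.89 = 0.0802
w_new = -1.19 - 0.01·0.0802 = -1.19 - 0.000802 = -1.190802

v_new=0.0802, w_new=-1.190802


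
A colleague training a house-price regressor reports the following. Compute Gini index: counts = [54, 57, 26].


Probabilities: [54/137, 57/137, 26/137] ≈ [0.3942, 0.4161, 0.1898]
Σpᵢ² = (2916 + 3249 + 676)/137² = 6841/18769
Gini = 1 - Σpᵢ² = 1 - 6841/18769 = 0.6355

0.6355


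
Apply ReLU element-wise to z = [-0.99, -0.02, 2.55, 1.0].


ReLU(-0.99) = max(0, -0.99) = 0.0
ReLU(-0.02) = max(0, -0.02) = 0.0
ReLU(2.55) = max(0, 2.55) = 2.55
ReLU(1.0) = max(0, 1.0) = 1.0
result = [0.0, 0.0, 2.55, 1.0]

[0.0, 0.0, 2.55, 1.0]


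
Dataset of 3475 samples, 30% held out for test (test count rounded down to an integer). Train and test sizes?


Test = ⌊3475·30/100⌋ = 1042
Train = 3475 - 1042 = 2433

Train: 2433, Test: 1042


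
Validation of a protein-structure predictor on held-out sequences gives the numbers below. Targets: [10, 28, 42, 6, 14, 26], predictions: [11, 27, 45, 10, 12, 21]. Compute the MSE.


Squared errors: (10-11)²=1, (28-27)²=1, (42-45)²=9, (6-10)²=16, (14-12)²=4, (26-21)²=25
Sum = 56
MSE = 56/6 = 28/3

28/3


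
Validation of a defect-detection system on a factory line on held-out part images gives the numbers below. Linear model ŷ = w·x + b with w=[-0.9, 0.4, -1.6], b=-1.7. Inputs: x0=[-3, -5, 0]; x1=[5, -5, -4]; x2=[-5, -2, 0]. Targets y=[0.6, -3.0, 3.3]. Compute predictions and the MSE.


ŷ0 = (-0.9)·(-3) + (0.4)·(-5) + (-1.6)·(0) - 1.7 = -1.0
ŷ1 = (-0.9)·(5) + (0.4)·(-5) + (-1.6)·(-4) - 1.7 = -1.8
ŷ2 = (-0.9)·(-5) + (0.4)·(-2) + (-1.6)·(0) - 1.7 = 2.0
errors² = [2.56, 1.44, 1.69]
MSE = 5.6900/3 = 1.8967

1.8967


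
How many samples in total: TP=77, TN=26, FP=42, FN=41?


Total = TP + TN + FP + FN
= 77 + 26 + 42 + 41
= 186
(Predicted positive: 119, predicted negative: 67)

186


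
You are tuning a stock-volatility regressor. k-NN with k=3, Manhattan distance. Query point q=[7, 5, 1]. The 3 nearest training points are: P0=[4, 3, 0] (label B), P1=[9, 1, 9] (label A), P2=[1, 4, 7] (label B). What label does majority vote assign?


d(q,P0) = 6  (label B)
d(q,P1) = 14  (label A)
d(q,P2) = 13  (label B)
Votes: A=1, B=2
Majority → B

B


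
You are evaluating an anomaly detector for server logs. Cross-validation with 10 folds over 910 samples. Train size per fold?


Fold size = 910/10 = 91
Training per fold = 910 - 91 = 819

819


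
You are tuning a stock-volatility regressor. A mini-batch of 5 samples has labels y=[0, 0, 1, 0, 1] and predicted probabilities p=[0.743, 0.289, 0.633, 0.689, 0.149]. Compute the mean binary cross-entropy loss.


L[0] = -ln(1-0.743) = -ln(0.257) = 1.3587
L[1] = -ln(1-0.289) = -ln(0.711) = 0.3411
L[2] = -ln(0.633) = 0.4573
L[3] = -ln(1-0.689) = -ln(0.311) = 1.168
L[4] = -ln(0.149) = 1.9038
mean = (1.3587 + 0.3411 + 0.4573 + 1.168 + 1.9038)/5 = 1.0458

1.0458


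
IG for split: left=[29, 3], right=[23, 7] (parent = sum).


Parent = [52, 10], H_parent = 0.6374
H_left = 0.4489 (n=32), H_right = 0.7838 (n=30)
H_children = (32/62)·0.4489 + (30/62)·0.7838 = 0.6109
IG = 0.6374 - 0.6109 = 0.0265

0.0265


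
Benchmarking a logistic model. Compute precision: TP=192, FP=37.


Precision = TP/(TP+FP)
= 192/(192+37)
= 192/229 = 83.84%

83.84%


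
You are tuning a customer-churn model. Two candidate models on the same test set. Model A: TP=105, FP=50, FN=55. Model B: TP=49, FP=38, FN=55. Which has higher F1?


Model A: P=105/155=0.6774, R=105/160=0.6562, F1=2PR/(P+R)=2TP/(2TP+FP+FN)=210/315=0.6667
Model B: P=49/87=0.5632, R=49/104=0.4712, F1=2PR/(P+R)=2TP/(2TP+FP+FN)=98/191=0.5131
0.6667 > 0.5131 → Model A

Model A


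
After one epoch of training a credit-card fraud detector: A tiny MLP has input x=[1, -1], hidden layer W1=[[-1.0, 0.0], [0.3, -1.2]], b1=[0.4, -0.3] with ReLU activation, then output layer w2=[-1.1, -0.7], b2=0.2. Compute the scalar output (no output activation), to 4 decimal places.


z1[0] = (-1.0)·(1) + (0.0)·(-1) + 0.4 = -0.6
z1[1] = (0.3)·(1) + (-1.2)·(-1) - 0.3 = 1.2
h = ReLU(z1) = [0.0, 1.2]
output = (-1.1)·(0.0) + (-0.7)·(1.2) + 0.2 = -0.64

-0.64


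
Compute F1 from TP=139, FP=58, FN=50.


Precision = 139/197 = 0.7056
Recall = 139/189 = 0.7354
F1 = 2·P·R/(P+R) = 2·TP/(2·TP+FP+FN) = 278/(278+58+50) = 278/386 = 0.7202

0.7202


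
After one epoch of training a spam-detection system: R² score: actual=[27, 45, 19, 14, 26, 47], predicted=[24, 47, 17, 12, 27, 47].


ȳ = 29.6667
SS_res = Σ(y-ŷ)² = 22
SS_tot = Σ(y-ȳ)² = 915.33
R² = 1 - SS_res/SS_tot = 1 - 0.024 = 0.976

0.976


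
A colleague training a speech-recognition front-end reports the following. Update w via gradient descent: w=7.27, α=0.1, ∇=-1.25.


w_new = w - α·∇
= 7.27 - 0.1·-1.25
= 7.27 + 0.125
= 7.395

7.395


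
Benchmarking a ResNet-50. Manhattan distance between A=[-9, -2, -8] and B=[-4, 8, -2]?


d = |-9+ 4| + |-2-8| + |-8+ 2|
  = 5 + 10 + 6
  = 21

21


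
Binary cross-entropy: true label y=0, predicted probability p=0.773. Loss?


BCE = -[y·ln(p) + (1-y)·ln(1-p)]
= -0 - 1·ln(1-0.773)
= -ln(0.227) = 1.4828

1.4828


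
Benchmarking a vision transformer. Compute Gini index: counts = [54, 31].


Probabilities: [54/85, 31/85] ≈ [0.6353, 0.3647]
Σpᵢ² = (2916 + 961)/85² = 3877/7225
Gini = 1 - Σpᵢ² = 1 - 3877/7225 = 0.4634

0.4634


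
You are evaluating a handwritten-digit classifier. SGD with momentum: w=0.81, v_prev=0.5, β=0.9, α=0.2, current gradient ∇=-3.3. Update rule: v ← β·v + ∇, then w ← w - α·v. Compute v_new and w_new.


v_new = 0.9·0.5 - 3.3 = 0.45 - 3.3 = -2.85
w_new = 0.81 - 0.2·-2.85 = 0.81 + 0.57 = 1.38

v_new=-2.85, w_new=1.38


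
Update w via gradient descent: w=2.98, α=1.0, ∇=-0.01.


w_new = w - α·∇
= 2.98 - 1.0·-0.01
= 2.98 + 0.01
= 2.99

2.99


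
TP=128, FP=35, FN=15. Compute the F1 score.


Precision = 128/163 = 0.7853
Recall = 128/143 = 0.8951
F1 = 2·P·R/(P+R) = 2·TP/(2·TP+FP+FN) = 256/(256+35+15) = 256/306 = 0.8366

0.8366


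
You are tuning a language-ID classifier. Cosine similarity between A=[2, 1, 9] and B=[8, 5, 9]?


A·B = 2·8 + 1·5 + 9·9 = 102
‖A‖ = √86 = 9.2736, ‖B‖ = √170 = 13.0384
cos = 102/(√86·√170) = 102/√14620 = 0.8436

0.8436


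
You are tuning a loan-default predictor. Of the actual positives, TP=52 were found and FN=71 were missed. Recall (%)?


Recall = TP/(TP+FN)
= 52/(52+71)
= 52/123 = 42.28%

42.28%


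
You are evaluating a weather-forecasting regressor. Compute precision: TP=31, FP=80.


Precision = TP/(TP+FP)
= 31/(31+80)
= 31/111 = 27.93%

27.93%


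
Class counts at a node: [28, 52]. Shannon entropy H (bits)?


Probabilities: [28/80, 52/80] ≈ [0.35, 0.65]
H = -((28/80)·log₂(28/80) + (52/80)·log₂(52/80))
  = 0.9341 bits

0.9341 bits


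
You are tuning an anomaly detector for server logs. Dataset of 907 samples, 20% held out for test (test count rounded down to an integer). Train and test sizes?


Test = ⌊907·20/100⌋ = 181
Train = 907 - 181 = 726

Train: 726, Test: 181


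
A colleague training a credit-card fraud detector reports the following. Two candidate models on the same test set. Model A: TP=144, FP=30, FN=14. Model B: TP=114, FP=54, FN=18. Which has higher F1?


Model A: P=144/174=0.8276, R=144/158=0.9114, F1=2PR/(P+R)=2TP/(2TP+FP+FN)=288/332=0.8675
Model B: P=114/168=0.6786, R=114/132=0.8636, F1=2PR/(P+R)=2TP/(2TP+FP+FN)=228/300=0.76
0.8675 > 0.76 → Model A

Model A


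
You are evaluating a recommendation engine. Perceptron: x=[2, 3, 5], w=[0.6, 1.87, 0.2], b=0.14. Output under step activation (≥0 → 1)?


z = (2)·(0.6) + (3)·(1.87) + (5)·(0.2) + 0.14
  = 7.95
step(z) = 1 (z≥0)

1


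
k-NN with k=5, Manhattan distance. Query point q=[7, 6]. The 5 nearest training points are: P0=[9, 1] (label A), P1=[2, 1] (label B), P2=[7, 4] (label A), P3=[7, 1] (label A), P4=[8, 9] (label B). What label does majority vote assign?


d(q,P0) = 7  (label A)
d(q,P1) = 10  (label B)
d(q,P2) = 2  (label A)
d(q,P3) = 5  (label A)
d(q,P4) = 4  (label B)
Votes: A=3, B=2
Majority → A

A


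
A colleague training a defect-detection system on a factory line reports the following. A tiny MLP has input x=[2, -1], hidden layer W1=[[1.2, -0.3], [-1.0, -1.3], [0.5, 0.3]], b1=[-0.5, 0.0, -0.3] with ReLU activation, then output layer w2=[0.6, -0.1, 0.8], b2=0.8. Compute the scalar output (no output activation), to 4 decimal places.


z1[0] = (1.2)·(2) + (-0.3)·(-1) - 0.5 = 2.2
z1[1] = (-1.0)·(2) + (-1.3)·(-1) + 0.0 = -0.7
z1[2] = (0.5)·(2) + (0.3)·(-1) - 0.3 = 0.4
h = ReLU(z1) = [2.2, 0.0, 0.4]
output = (0.6)·(2.2) + (-0.1)·(0.0) + (0.8)·(0.4) + 0.8 = 2.44

2.44


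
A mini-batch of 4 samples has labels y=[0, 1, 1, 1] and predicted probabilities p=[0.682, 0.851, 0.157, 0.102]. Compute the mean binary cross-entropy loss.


L[0] = -ln(1-0.682) = -ln(0.318) = 1.1457
L[1] = -ln(0.851) = 0.1613
L[2] = -ln(0.157) = 1.8515
L[3] = -ln(0.102) = 2.2828
mean = (1.1457 + 0.1613 + 1.8515 + 2.2828)/4 = 1.3603

1.3603


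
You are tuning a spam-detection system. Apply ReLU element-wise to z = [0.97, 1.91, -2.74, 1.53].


ReLU(0.97) = max(0, 0.97) = 0.97
ReLU(1.91) = max(0, 1.91) = 1.91
ReLU(-2.74) = max(0, -2.74) = 0.0
ReLU(1.53) = max(0, 1.53) = 1.53
result = [0.97, 1.91, 0.0, 1.53]

[0.97, 1.91, 0.0, 1.53]


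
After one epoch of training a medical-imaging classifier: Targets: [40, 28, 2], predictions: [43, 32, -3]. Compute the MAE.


Absolute errors: |40-43|=3, |28-32|=4, |2+ 3|=5
Sum = 12
MAE = 12/3 = 4

4


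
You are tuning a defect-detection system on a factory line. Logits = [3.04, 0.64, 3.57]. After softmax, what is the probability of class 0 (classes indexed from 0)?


Exponentials: e^3.04=20.9052, e^0.64=1.8965, e^3.57=35.5166
Sum = 58.3183
Softmax = [0.3585, 0.0325, 0.609]
p[0] = 20.9052/58.3183 = 0.3585

0.3585


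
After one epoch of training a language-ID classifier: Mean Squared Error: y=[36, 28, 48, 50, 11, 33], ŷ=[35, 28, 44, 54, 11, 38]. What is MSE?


Squared errors: (36-35)²=1, (28-28)²=0, (48-44)²=16, (50-54)²=16, (11-11)²=0, (33-38)²=25
Sum = 58
MSE = 58/6 = 29/3

29/3


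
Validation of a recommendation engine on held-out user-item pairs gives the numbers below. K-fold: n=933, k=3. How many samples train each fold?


Fold size = 933/3 = 311
Training per fold = 933 - 311 = 622

622


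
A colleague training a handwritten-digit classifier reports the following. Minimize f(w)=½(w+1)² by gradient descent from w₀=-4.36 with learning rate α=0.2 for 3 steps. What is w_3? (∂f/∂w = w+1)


step 1: grad = -4.36+1 = -3.36; w = -4.36 - 0.2·(-3.36) = -3.688
step 2: grad = -3.688+1 = -2.688; w = -3.688 - 0.2·(-2.688) = -3.1504
step 3: grad = -3.1504+1 = -2.1504; w = -3.1504 - 0.2·(-2.1504) = -2.72032

-2.72032


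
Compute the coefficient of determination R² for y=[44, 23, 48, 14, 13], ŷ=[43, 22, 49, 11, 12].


ȳ = 28.4
SS_res = Σ(y-ŷ)² = 13
SS_tot = Σ(y-ȳ)² = 1101.2
R² = 1 - SS_res/SS_tot = 1 - 0.0118 = 0.9882

0.9882


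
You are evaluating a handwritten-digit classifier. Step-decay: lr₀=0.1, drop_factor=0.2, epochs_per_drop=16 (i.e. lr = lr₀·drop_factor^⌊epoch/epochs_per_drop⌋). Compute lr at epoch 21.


n_drops = ⌊21/16⌋ = 1
lr = 0.1·0.2^1 = 0.1·0.2 = 0.02

0.02


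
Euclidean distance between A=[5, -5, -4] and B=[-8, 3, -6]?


d = √((5+ 8)² + (-5-3)² + (-4+ 6)²)
  = √(169 + 64 + 4)
  = √237 = 15.3948

15.3948


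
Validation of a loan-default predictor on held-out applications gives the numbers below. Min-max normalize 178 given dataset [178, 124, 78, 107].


min=78, max=178
(178-78)/(178-78) = 100/100 = 1.0

1.0


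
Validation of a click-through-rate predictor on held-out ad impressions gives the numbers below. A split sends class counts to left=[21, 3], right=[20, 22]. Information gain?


Parent = [41, 25], H_parent = 0.9572
H_left = 0.5436 (n=24), H_right = 0.9984 (n=42)
H_children = (24/66)·0.5436 + (42/66)·0.9984 = 0.833
IG = 0.9572 - 0.833 = 0.1242

0.1242


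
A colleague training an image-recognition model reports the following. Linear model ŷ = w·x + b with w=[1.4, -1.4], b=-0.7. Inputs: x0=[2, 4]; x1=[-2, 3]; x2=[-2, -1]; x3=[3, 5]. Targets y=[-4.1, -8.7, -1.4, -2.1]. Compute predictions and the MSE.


ŷ0 = (1.4)·(2) + (-1.4)·(4) - 0.7 = -3.5
ŷ1 = (1.4)·(-2) + (-1.4)·(3) - 0.7 = -7.7
ŷ2 = (1.4)·(-2) + (-1.4)·(-1) - 0.7 = -2.1
ŷ3 = (1.4)·(3) + (-1.4)·(5) - 0.7 = -3.5
errors² = [0.36, 1.0, 0.49, 1.96]
MSE = 3.8100/4 = 0.9525

0.9525


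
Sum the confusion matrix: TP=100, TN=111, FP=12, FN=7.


Total = TP + TN + FP + FN
= 100 + 111 + 12 + 7
= 230
(Predicted positive: 112, predicted negative: 118)

230


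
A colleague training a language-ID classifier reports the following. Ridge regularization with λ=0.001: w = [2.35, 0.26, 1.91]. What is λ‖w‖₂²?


‖w‖₂² = (2.35)² + (0.26)² + (1.91)²
     = 5.5225 + 0.0676 + 3.6481
     = 9.2382
λ·‖w‖₂² = 0.001·9.2382 = 0.009238

0.009238


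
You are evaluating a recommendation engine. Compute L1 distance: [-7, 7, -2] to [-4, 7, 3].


d = |-7+ 4| + |7-7| + |-2-3|
  = 3 + 0 + 5
  = 8

8


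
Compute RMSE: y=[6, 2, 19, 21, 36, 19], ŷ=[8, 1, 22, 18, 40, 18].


MSE = 40/6 = 6.6667
RMSE = √(40/6) = 2.582

2.582


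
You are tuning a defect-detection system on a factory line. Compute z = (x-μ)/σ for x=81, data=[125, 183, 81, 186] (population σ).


μ = 143.75, σ = 43.6313
z = (81 - 143.75)/43.6313 = -1.4382

-1.4382


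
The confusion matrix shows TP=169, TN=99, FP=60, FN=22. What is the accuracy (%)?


Accuracy = (TP+TN)/(TP+TN+FP+FN)
= (169+99)/(350)
= 268/350 = 76.57%

76.57%


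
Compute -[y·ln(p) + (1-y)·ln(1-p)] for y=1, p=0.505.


BCE = -[y·ln(p) + (1-y)·ln(1-p)]
= -1·ln(0.505) - 0
= -ln(0.505) = 0.6832

0.6832


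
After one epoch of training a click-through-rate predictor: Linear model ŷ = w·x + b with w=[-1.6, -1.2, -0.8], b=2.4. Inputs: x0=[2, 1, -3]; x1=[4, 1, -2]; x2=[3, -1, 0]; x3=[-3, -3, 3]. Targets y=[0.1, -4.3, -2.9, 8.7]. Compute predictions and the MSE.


ŷ0 = (-1.6)·(2) + (-1.2)·(1) + (-0.8)·(-3) + 2.4 = 0.4
ŷ1 = (-1.6)·(4) + (-1.2)·(1) + (-0.8)·(-2) + 2.4 = -3.6
ŷ2 = (-1.6)·(3) + (-1.2)·(-1) + (-0.8)·(0) + 2.4 = -1.2
ŷ3 = (-1.6)·(-3) + (-1.2)·(-3) + (-0.8)·(3) + 2.4 = 8.4
errors² = [0.09, 0.49, 2.89, 0.09]
MSE = 3.5600/4 = 0.89

0.89


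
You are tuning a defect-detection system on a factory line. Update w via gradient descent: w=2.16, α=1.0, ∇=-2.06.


w_new = w - α·∇
= 2.16 - 1.0·-2.06
= 2.16 + 2.06
= 4.22

4.22


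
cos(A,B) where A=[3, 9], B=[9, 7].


A·B = 3·9 + 9·7 = 90
‖A‖ = √90 = 9.4868, ‖B‖ = √130 = 11.4018
cos = 90/(√90·√130) = 90/√11700 = 0.8321

0.8321


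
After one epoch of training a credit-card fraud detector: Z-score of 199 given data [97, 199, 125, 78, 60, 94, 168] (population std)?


μ = 117.2857, σ = 46.4257
z = (199 - 117.2857)/46.4257 = 1.7601

1.7601


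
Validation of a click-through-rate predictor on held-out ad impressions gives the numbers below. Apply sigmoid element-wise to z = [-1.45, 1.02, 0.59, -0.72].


σ(-1.45) = 1/(1+e^1.45) = 0.19
σ(1.02) = 1/(1+e^-1.02) = 0.735
σ(0.59) = 1/(1+e^-0.59) = 0.6434
σ(-0.72) = 1/(1+e^0.72) = 0.3274
result = [0.19, 0.735, 0.6434, 0.3274]

[0.19, 0.735, 0.6434, 0.3274]


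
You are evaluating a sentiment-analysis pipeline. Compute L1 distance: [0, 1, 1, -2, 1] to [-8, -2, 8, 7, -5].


d = |0+ 8| + |1+ 2| + |1-8| + |-2-7| + |1+ 5|
  = 8 + 3 + 7 + 9 + 6
  = 33

33


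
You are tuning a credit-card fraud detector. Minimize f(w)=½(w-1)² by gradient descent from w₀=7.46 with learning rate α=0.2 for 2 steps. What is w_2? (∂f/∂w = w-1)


step 1: grad = 7.46-1 = 6.46; w = 7.46 - 0.2·(6.46) = 6.168
step 2: grad = 6.168-1 = 5.168; w = 6.168 - 0.2·(5.168) = 5.1344

5.1344


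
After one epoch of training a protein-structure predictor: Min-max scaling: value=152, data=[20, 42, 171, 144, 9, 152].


min=9, max=171
(152-9)/(171-9) = 143/162 = 0.8827

0.8827


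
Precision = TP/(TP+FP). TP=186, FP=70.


Precision = TP/(TP+FP)
= 186/(186+70)
= 186/256 = 72.66%

72.66%


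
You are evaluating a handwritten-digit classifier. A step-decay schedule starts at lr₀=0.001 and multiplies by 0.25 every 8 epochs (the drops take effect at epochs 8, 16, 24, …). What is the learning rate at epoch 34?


n_drops = ⌊34/8⌋ = 4
lr = 0.001·0.25^4 = 0.001·0.00390625 = 0.00000390625

0.00000390625


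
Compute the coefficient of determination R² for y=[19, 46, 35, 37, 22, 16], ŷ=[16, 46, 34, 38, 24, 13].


ȳ = 29.1667
SS_res = Σ(y-ŷ)² = 24
SS_tot = Σ(y-ȳ)² = 706.83
R² = 1 - SS_res/SS_tot = 1 - 0.034 = 0.966

0.966


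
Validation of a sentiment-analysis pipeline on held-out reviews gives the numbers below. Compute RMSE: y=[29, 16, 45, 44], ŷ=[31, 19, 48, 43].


MSE = 23/4 = 5.75
RMSE = √(23/4) = 2.3979

2.3979


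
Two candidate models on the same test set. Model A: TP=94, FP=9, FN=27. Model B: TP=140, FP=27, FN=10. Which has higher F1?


Model A: P=94/103=0.9126, R=94/121=0.7769, F1=2PR/(P+R)=2TP/(2TP+FP+FN)=188/224=0.8393
Model B: P=140/167=0.8383, R=140/150=0.9333, F1=2PR/(P+R)=2TP/(2TP+FP+FN)=280/317=0.8833
0.8393 < 0.8833 → Model B

Model B


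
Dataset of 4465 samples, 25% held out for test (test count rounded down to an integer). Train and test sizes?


Test = ⌊4465·25/100⌋ = 1116
Train = 4465 - 1116 = 3349

Train: 3349, Test: 1116


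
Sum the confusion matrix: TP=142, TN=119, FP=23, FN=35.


Total = TP + TN + FP + FN
= 142 + 119 + 23 + 35
= 319
(Predicted positive: 165, predicted negative: 154)

319


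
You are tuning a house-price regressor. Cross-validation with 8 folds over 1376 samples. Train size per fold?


Fold size = 1376/8 = 172
Training per fold = 1376 - 172 = 1204

1204


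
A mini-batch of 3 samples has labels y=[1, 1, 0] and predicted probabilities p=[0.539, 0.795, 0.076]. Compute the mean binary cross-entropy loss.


L[0] = -ln(0.539) = 0.618
L[1] = -ln(0.795) = 0.2294
L[2] = -ln(1-0.076) = -ln(0.924) = 0.079
mean = (0.618 + 0.2294 + 0.079)/3 = 0.3088

0.3088


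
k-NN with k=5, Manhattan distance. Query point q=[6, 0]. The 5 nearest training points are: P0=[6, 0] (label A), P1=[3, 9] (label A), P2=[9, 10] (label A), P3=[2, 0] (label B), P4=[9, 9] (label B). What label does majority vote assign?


d(q,P0) = 0  (label A)
d(q,P1) = 12  (label A)
d(q,P2) = 13  (label A)
d(q,P3) = 4  (label B)
d(q,P4) = 12  (label B)
Votes: A=3, B=2
Majority → A

A


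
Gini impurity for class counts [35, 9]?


Probabilities: [35/44, 9/44] ≈ [0.7955, 0.2045]
Σpᵢ² = (1225 + 81)/44² = 1306/1936
Gini = 1 - Σpᵢ² = 1 - 1306/1936 = 0.3254

0.3254


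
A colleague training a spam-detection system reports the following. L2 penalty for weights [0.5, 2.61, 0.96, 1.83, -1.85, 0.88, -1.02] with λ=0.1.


‖w‖₂² = (0.5)² + (2.61)² + (0.96)² + (1.83)² + (-1.85)² + (0.88)² + (-1.02)²
     = 0.25 + 6.8121 + 0.9216 + 3.3489 + 3.4225 + 0.7744 + 1.0404
     = 16.5699
λ·‖w‖₂² = 0.1·16.5699 = 1.65699

1.65699


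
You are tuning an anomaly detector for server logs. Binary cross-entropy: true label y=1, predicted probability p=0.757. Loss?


BCE = -[y·ln(p) + (1-y)·ln(1-p)]
= -1·ln(0.757) - 0
= -ln(0.757) = 0.2784

0.2784


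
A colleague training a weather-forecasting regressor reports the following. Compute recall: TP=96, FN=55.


Recall = TP/(TP+FN)
= 96/(96+55)
= 96/151 = 63.58%

63.58%


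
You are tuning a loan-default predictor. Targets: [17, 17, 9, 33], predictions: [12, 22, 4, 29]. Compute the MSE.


Squared errors: (17-12)²=25, (17-22)²=25, (9-4)²=25, (33-29)²=16
Sum = 91
MSE = 91/4 = 91/4

91/4


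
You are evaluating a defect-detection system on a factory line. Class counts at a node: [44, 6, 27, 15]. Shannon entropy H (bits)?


Probabilities: [44/92, 6/92, 27/92, 15/92] ≈ [0.4783, 0.0652, 0.2935, 0.163]
H = -((44/92)·log₂(44/92) + (6/92)·log₂(6/92) + (27/92)·log₂(27/92) + (15/92)·log₂(15/92))
  = 1.7115 bits

1.7115 bits


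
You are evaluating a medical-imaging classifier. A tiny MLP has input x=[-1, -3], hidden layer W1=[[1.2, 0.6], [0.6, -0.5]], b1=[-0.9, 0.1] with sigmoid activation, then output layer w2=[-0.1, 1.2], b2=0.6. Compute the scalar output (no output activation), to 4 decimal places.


z1[0] = (1.2)·(-1) + (0.6)·(-3) - 0.9 = -3.9
z1[1] = (0.6)·(-1) + (-0.5)·(-3) + 0.1 = 1.0
h = sigmoid(z1) = [0.0198, 0.7311]
output = (-0.1)·(0.0198) + (1.2)·(0.7311) + 0.6 = 1.4753

1.4753


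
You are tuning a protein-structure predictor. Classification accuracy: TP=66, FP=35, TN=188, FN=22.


Accuracy = (TP+TN)/(TP+TN+FP+FN)
= (66+188)/(311)
= 254/311 = 81.67%

81.67%


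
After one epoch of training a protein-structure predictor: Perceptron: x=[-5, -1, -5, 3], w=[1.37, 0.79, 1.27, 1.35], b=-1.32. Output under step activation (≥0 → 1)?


z = (-5)·(1.37) + (-1)·(0.79) + (-5)·(1.27) + (3)·(1.35) - 1.32
  = -11.26
step(z) = 0 (z<0)

0


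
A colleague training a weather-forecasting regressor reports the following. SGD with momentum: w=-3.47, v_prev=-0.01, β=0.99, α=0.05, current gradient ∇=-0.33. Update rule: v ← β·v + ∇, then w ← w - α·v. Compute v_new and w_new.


v_new = 0.99·-0.01 - 0.33 = -0.0099 - 0.33 = -0.3399
w_new = -3.47 - 0.05·-0.3399 = -3.47 + 0.016995 = -3.453005

v_new=-0.3399, w_new=-3.453005


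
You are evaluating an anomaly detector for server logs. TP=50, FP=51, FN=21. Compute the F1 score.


Precision = 50/101 = 0.495
Recall = 50/71 = 0.7042
F1 = 2·P·R/(P+R) = 2·TP/(2·TP+FP+FN) = 100/(100+51+21) = 100/172 = 0.5814

0.5814


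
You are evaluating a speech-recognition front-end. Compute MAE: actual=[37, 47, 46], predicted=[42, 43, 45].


Absolute errors: |37-42|=5, |47-43|=4, |46-45|=1
Sum = 10
MAE = 10/3 = 10/3

10/3


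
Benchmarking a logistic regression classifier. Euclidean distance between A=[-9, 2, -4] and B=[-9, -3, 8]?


d = √((-9+ 9)² + (2+ 3)² + (-4-8)²)
  = √(0 + 25 + 144)
  = √169 = 13.0

13.0


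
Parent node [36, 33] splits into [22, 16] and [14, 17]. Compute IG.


Parent = [36, 33], H_parent = 0.9986
H_left = 0.9819 (n=38), H_right = 0.9932 (n=31)
H_children = (38/69)·0.9819 + (31/69)·0.9932 = 0.987
IG = 0.9986 - 0.987 = 0.0116

0.0116


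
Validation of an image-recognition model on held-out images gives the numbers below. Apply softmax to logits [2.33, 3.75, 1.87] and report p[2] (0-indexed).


Exponentials: e^2.33=10.2779, e^3.75=42.5211, e^1.87=6.4883
Sum = 59.2873
Softmax = [0.1734, 0.7172, 0.1094]
p[2] = 6.4883/59.2873 = 0.1094

0.1094


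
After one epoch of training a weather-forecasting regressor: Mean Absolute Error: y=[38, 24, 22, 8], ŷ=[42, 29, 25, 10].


Absolute errors: |38-42|=4, |24-29|=5, |22-25|=3, |8-10|=2
Sum = 14
MAE = 14/4 = 7/2

7/2


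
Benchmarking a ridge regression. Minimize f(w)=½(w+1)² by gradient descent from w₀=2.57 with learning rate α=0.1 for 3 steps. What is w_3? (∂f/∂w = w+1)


step 1: grad = 2.57+1 = 3.57; w = 2.57 - 0.1·(3.57) = 2.213
step 2: grad = 2.213+1 = 3.213; w = 2.213 - 0.1·(3.213) = 1.8917
step 3: grad = 1.8917+1 = 2.8917; w = 1.8917 - 0.1·(2.8917) = 1.60253

1.60253


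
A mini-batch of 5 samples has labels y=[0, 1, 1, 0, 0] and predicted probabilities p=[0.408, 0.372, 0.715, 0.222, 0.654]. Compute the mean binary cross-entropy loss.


L[0] = -ln(1-0.408) = -ln(0.592) = 0.5242
L[1] = -ln(0.372) = 0.9889
L[2] = -ln(0.715) = 0.3355
L[3] = -ln(1-0.222) = -ln(0.778) = 0.251
L[4] = -ln(1-0.654) = -ln(0.346) = 1.0613
mean = (0.5242 + 0.9889 + 0.3355 + 0.251 + 1.0613)/5 = 0.6322

0.6322


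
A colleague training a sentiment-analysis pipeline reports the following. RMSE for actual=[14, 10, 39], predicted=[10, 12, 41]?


MSE = 24/3 = 8
RMSE = √(24/3) = 2.8284

2.8284


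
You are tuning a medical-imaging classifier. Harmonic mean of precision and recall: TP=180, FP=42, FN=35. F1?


Precision = 180/222 = 0.8108
Recall = 180/215 = 0.8372
F1 = 2·P·R/(P+R) = 2·TP/(2·TP+FP+FN) = 360/(360+42+35) = 360/437 = 0.8238

0.8238


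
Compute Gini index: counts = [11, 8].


Probabilities: [11/19, 8/19] ≈ [0.5789, 0.4211]
Σpᵢ² = (121 + 64)/19² = 185/361
Gini = 1 - Σpᵢ² = 1 - 185/361 = 0.4875

0.4875


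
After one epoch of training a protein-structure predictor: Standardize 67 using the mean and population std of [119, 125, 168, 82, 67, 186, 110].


μ = 122.4286, σ = 39.6371
z = (67 - 122.4286)/39.6371 = -1.3984

-1.3984


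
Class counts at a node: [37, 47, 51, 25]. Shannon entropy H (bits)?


Probabilities: [37/160, 47/160, 51/160, 25/160] ≈ [0.2313, 0.2938, 0.3187, 0.1562]
H = -((37/160)·log₂(37/160) + (47/160)·log₂(47/160) + (51/160)·log₂(51/160) + (25/160)·log₂(25/160))
  = 1.9519 bits

1.9519 bits


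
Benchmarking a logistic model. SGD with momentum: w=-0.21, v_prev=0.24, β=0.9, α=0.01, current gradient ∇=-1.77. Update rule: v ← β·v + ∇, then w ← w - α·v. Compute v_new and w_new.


v_new = 0.9·0.24 - 1.77 = 0.216 - 1.77 = -1.554
w_new = -0.21 - 0.01·-1.554 = -0.21 + 0.01554 = -0.19446

v_new=-1.554, w_new=-0.19446


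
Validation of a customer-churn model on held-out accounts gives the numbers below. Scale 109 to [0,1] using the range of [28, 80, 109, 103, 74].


min=28, max=109
(109-28)/(109-28) = 81/81 = 1.0

1.0


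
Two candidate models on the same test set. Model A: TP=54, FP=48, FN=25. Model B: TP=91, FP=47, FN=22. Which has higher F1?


Model A: P=54/102=0.5294, R=54/79=0.6835, F1=2PR/(P+R)=2TP/(2TP+FP+FN)=108/181=0.5967
Model B: P=91/138=0.6594, R=91/113=0.8053, F1=2PR/(P+R)=2TP/(2TP+FP+FN)=182/251=0.7251
0.5967 < 0.7251 → Model B

Model B


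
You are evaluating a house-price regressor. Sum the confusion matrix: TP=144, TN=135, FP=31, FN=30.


Total = TP + TN + FP + FN
= 144 + 135 + 31 + 30
= 340
(Predicted positive: 175, predicted negative: 165)

340


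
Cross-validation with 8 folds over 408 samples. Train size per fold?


Fold size = 408/8 = 51
Training per fold = 408 - 51 = 357

357


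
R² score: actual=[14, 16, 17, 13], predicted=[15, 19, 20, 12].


ȳ = 15
SS_res = Σ(y-ŷ)² = 20
SS_tot = Σ(y-ȳ)² = 10
R² = 1 - SS_res/SS_tot = 1 - 2 = -1.0

-1.0


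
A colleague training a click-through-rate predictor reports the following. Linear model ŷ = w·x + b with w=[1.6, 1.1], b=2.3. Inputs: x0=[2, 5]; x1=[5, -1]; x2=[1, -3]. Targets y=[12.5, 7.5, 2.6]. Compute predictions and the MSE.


ŷ0 = (1.6)·(2) + (1.1)·(5) + 2.3 = 11.0
ŷ1 = (1.6)·(5) + (1.1)·(-1) + 2.3 = 9.2
ŷ2 = (1.6)·(1) + (1.1)·(-3) + 2.3 = 0.6
errors² = [2.25, 2.89, 4.0]
MSE = 9.1400/3 = 3.0467

3.0467


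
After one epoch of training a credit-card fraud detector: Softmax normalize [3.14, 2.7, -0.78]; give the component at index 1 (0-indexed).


Exponentials: e^3.14=23.1039, e^2.7=14.8797, e^-0.78=0.4584
Sum = 38.442
Softmax = [0.601, 0.3871, 0.0119]
p[1] = 14.8797/38.442 = 0.3871

0.3871


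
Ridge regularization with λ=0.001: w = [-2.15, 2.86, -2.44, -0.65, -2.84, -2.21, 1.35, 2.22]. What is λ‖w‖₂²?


‖w‖₂² = (-2.15)² + (2.86)² + (-2.44)² + (-0.65)² + (-2.84)² + (-2.21)² + (1.35)² + (2.22)²
     = 4.6225 + 8.1796 + 5.9536 + 0.4225 + 8.0656 + 4.8841 + 1.8225 + 4.9284
     = 38.8788
λ·‖w‖₂² = 0.001·38.8788 = 0.038879

0.038879


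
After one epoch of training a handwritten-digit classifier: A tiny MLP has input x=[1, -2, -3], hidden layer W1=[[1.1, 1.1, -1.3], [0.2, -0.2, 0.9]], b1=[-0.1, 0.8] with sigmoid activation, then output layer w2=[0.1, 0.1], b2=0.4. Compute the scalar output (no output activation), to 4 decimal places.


z1[0] = (1.1)·(1) + (1.1)·(-2) + (-1.3)·(-3) - 0.1 = 2.7
z1[1] = (0.2)·(1) + (-0.2)·(-2) + (0.9)·(-3) + 0.8 = -1.3
h = sigmoid(z1) = [0.937, 0.2142]
output = (0.1)·(0.937) + (0.1)·(0.2142) + 0.4 = 0.5151

0.5151


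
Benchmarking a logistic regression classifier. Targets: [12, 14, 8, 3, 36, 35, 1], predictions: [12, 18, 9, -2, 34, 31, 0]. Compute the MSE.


Squared errors: (12-12)²=0, (14-18)²=16, (8-9)²=1, (3+ 2)²=25, (36-34)²=4, (35-31)²=16, (1-0)²=1
Sum = 63
MSE = 63/7 = 9

9


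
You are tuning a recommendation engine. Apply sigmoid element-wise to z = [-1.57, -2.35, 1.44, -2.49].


σ(-1.57) = 1/(1+e^1.57) = 0.1722
σ(-2.35) = 1/(1+e^2.35) = 0.0871
σ(1.44) = 1/(1+e^-1.44) = 0.8085
σ(-2.49) = 1/(1+e^2.49) = 0.0766
result = [0.1722, 0.0871, 0.8085, 0.0766]

[0.1722, 0.0871, 0.8085, 0.0766]


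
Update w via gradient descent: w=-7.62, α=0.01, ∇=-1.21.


w_new = w - α·∇
= -7.62 - 0.01·-1.21
= -7.62 + 0.0121
= -7.6079

-7.6079


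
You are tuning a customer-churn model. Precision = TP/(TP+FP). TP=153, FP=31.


Precision = TP/(TP+FP)
= 153/(153+31)
= 153/184 = 83.15%

83.15%


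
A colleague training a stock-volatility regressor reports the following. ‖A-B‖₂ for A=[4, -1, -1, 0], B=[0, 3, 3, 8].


d = √((4-0)² + (-1-3)² + (-1-3)² + (0-8)²)
  = √(16 + 16 + 16 + 64)
  = √112 = 10.583

10.583


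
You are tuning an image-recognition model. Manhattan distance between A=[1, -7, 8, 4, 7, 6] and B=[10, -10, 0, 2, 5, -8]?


d = |1-10| + |-7+ 10| + |8-0| + |4-2| + |7-5| + |6+ 8|
  = 9 + 3 + 8 + 2 + 2 + 14
  = 38

38


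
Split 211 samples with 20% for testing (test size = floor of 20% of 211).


Test = ⌊211·20/100⌋ = 42
Train = 211 - 42 = 169

Train: 169, Test: 42


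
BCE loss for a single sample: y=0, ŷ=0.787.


BCE = -[y·ln(p) + (1-y)·ln(1-p)]
= -0 - 1·ln(1-0.787)
= -ln(0.213) = 1.5465

1.5465


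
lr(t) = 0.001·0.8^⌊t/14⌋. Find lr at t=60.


n_drops = ⌊60/14⌋ = 4
lr = 0.001·0.8^4 = 0.001·0.4096 = 0.0004096

0.0004096


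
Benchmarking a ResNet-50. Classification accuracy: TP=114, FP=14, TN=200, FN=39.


Accuracy = (TP+TN)/(TP+TN+FP+FN)
= (114+200)/(367)
= 314/367 = 85.56%

85.56%


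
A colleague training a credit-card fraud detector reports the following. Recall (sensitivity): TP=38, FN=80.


Recall = TP/(TP+FN)
= 38/(38+80)
= 38/118 = 32.2%

32.2%


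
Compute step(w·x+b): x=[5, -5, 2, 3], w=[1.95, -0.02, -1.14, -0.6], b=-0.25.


z = (5)·(1.95) + (-5)·(-0.02) + (2)·(-1.14) + (3)·(-0.6) - 0.25
  = 5.52
step(z) = 1 (z≥0)

1


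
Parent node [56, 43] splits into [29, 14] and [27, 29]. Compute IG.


Parent = [56, 43], H_parent = 0.9875
H_left = 0.9103 (n=43), H_right = 0.9991 (n=56)
H_children = (43/99)·0.9103 + (56/99)·0.9991 = 0.9605
IG = 0.9875 - 0.9605 = 0.027

0.027


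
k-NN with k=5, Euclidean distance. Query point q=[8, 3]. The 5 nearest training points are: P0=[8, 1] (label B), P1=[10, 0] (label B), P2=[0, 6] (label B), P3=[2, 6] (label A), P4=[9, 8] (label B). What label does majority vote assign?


d(q,P0) = 2.0  (label B)
d(q,P1) = 3.6056  (label B)
d(q,P2) = 8.544  (label B)
d(q,P3) = 6.7082  (label A)
d(q,P4) = 5.099  (label B)
Votes: A=1, B=4
Majority → B

B


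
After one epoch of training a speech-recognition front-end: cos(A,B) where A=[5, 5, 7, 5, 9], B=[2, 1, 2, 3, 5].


A·B = 5·2 + 5·1 + 7·2 + 5·3 + 9·5 = 89
‖A‖ = √205 = 14.3178, ‖B‖ = √43 = 6.5574
cos = 89/(√205·√43) = 89/√8815 = 0.9479

0.9479


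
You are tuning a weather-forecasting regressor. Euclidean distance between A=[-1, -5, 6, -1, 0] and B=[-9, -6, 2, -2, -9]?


d = √((-1+ 9)² + (-5+ 6)² + (6-2)² + (-1+ 2)² + (0+ 9)²)
  = √(64 + 1 + 16 + 1 + 81)
  = √163 = 12.7671

12.7671


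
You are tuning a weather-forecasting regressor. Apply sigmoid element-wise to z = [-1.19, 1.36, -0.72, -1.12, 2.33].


σ(-1.19) = 1/(1+e^1.19) = 0.2333
σ(1.36) = 1/(1+e^-1.36) = 0.7958
σ(-0.72) = 1/(1+e^0.72) = 0.3274
σ(-1.12) = 1/(1+e^1.12) = 0.246
σ(2.33) = 1/(1+e^-2.33) = 0.9113
result = [0.2333, 0.7958, 0.3274, 0.246, 0.9113]

[0.2333, 0.7958, 0.3274, 0.246, 0.9113]


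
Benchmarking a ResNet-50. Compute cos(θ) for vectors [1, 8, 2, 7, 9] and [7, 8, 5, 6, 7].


A·B = 1·7 + 8·8 + 2·5 + 7·6 + 9·7 = 186
‖A‖ = √199 = 14.1067, ‖B‖ = √223 = 14.9332
cos = 186/(√199·√223) = 186/√44377 = 0.8829

0.8829


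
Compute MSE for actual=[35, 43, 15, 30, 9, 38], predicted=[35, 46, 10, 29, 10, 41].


Squared errors: (35-35)²=0, (43-46)²=9, (15-10)²=25, (30-29)²=1, (9-10)²=1, (38-41)²=9
Sum = 45
MSE = 45/6 = 15/2

15/2


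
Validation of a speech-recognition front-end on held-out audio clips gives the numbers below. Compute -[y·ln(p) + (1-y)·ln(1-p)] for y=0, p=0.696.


BCE = -[y·ln(p) + (1-y)·ln(1-p)]
= -0 - 1·ln(1-0.696)
= -ln(0.304) = 1.1907

1.1907


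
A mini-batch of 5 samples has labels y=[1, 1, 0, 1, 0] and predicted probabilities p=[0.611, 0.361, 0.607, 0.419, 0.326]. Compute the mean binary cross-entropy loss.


L[0] = -ln(0.611) = 0.4927
L[1] = -ln(0.361) = 1.0189
L[2] = -ln(1-0.607) = -ln(0.393) = 0.9339
L[3] = -ln(0.419) = 0.8699
L[4] = -ln(1-0.326) = -ln(0.674) = 0.3945
mean = (0.4927 + 1.0189 + 0.9339 + 0.8699 + 0.3945)/5 = 0.742

0.742


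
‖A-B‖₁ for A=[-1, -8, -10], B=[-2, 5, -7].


d = |-1+ 2| + |-8-5| + |-10+ 7|
  = 1 + 13 + 3
  = 17

17


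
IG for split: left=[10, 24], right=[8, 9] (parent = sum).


Parent = [18, 33], H_parent = 0.9367
H_left = 0.874 (n=34), H_right = 0.9975 (n=17)
H_children = (34/51)·0.874 + (17/51)·0.9975 = 0.9152
IG = 0.9367 - 0.9152 = 0.0215

0.0215


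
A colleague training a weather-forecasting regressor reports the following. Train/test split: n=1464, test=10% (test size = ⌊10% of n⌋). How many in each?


Test = ⌊1464·10/100⌋ = 146
Train = 1464 - 146 = 1318

Train: 1318, Test: 146


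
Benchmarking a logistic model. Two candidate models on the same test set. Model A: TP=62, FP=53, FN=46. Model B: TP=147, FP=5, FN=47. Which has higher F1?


Model A: P=62/115=0.5391, R=62/108=0.5741, F1=2PR/(P+R)=2TP/(2TP+FP+FN)=124/223=0.5561
Model B: P=147/152=0.9671, R=147/194=0.7577, F1=2PR/(P+R)=2TP/(2TP+FP+FN)=294/346=0.8497
0.5561 < 0.8497 → Model B

Model B


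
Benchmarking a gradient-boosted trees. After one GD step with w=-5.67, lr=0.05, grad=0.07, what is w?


w_new = w - α·∇
= -5.67 - 0.05·0.07
= -5.67 - 0.0035
= -5.6735

-5.6735


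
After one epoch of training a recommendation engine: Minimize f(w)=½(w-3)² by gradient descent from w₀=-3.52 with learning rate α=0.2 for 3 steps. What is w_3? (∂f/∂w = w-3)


step 1: grad = -3.52-3 = -6.52; w = -3.52 - 0.2·(-6.52) = -2.216
step 2: grad = -2.216-3 = -5.216; w = -2.216 - 0.2·(-5.216) = -1.1728
step 3: grad = -1.1728-3 = -4.1728; w = -1.1728 - 0.2·(-4.1728) = -0.33824

-0.33824


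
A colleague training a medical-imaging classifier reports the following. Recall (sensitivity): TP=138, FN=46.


Recall = TP/(TP+FN)
= 138/(138+46)
= 138/184 = 75.0%

75.0%


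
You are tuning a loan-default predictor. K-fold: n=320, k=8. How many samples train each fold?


Fold size = 320/8 = 40
Training per fold = 320 - 40 = 280

280


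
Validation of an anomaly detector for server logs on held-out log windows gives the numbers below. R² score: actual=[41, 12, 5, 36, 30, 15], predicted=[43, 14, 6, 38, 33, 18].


ȳ = 23.1667
SS_res = Σ(y-ŷ)² = 31
SS_tot = Σ(y-ȳ)² = 1050.83
R² = 1 - SS_res/SS_tot = 1 - 0.0295 = 0.9705

0.9705


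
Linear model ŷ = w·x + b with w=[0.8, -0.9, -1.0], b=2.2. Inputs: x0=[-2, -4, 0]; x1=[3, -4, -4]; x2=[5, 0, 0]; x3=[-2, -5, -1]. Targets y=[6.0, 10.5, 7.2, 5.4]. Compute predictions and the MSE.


ŷ0 = (0.8)·(-2) + (-0.9)·(-4) + (-1.0)·(0) + 2.2 = 4.2
ŷ1 = (0.8)·(3) + (-0.9)·(-4) + (-1.0)·(-4) + 2.2 = 12.2
ŷ2 = (0.8)·(5) + (-0.9)·(0) + (-1.0)·(0) + 2.2 = 6.2
ŷ3 = (0.8)·(-2) + (-0.9)·(-5) + (-1.0)·(-1) + 2.2 = 6.1
errors² = [3.24, 2.89, 1.0, 0.49]
MSE = 7.6200/4 = 1.905

1.905


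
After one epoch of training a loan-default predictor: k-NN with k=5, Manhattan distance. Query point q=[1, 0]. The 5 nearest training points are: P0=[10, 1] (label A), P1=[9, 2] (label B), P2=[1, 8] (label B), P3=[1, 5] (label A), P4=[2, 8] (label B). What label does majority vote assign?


d(q,P0) = 10  (label A)
d(q,P1) = 10  (label B)
d(q,P2) = 8  (label B)
d(q,P3) = 5  (label A)
d(q,P4) = 9  (label B)
Votes: A=2, B=3
Majority → B

B


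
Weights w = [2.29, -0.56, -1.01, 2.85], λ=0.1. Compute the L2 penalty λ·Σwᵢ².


‖w‖₂² = (2.29)² + (-0.56)² + (-1.01)² + (2.85)²
     = 5.2441 + 0.3136 + 1.0201 + 8.1225
     = 14.7003
λ·‖w‖₂² = 0.1·14.7003 = 1.47003

1.47003


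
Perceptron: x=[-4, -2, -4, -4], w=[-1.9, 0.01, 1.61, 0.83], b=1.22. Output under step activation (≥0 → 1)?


z = (-4)·(-1.9) + (-2)·(0.01) + (-4)·(1.61) + (-4)·(0.83) + 1.22
  = -0.96
step(z) = 0 (z<0)

0


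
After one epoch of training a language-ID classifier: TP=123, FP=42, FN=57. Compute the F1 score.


Precision = 123/165 = 0.7455
Recall = 123/180 = 0.6833
F1 = 2·P·R/(P+R) = 2·TP/(2·TP+FP+FN) = 246/(246+42+57) = 246/345 = 0.713

0.713


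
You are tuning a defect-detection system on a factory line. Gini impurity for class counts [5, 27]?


Probabilities: [5/32, 27/32] ≈ [0.1562, 0.8438]
Σpᵢ² = (25 + 729)/32² = 754/1024
Gini = 1 - Σpᵢ² = 1 - 754/1024 = 0.2637

0.2637


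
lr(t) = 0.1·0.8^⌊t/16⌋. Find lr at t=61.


n_drops = ⌊61/16⌋ = 3
lr = 0.1·0.8^3 = 0.1·0.512 = 0.0512

0.0512


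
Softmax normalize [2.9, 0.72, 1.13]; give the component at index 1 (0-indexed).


Exponentials: e^2.9=18.1741, e^0.72=2.0544, e^1.13=3.0957
Sum = 23.3242
Softmax = [0.7792, 0.0881, 0.1327]
p[1] = 2.0544/23.3242 = 0.0881

0.0881


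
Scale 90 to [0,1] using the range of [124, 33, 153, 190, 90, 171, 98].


min=33, max=190
(90-33)/(190-33) = 57/157 = 0.3631

0.3631


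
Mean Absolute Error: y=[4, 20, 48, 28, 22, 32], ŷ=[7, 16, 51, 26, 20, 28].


Absolute errors: |4-7|=3, |20-16|=4, |48-51|=3, |28-26|=2, |22-20|=2, |32-28|=4
Sum = 18
MAE = 18/6 = 3

3
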